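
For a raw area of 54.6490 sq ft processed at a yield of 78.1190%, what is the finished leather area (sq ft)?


Formula: finished = raw * yield / 100
Substituting: finished = 54.6490 * 78.1190 / 100
Result: 42.6913 sq ft


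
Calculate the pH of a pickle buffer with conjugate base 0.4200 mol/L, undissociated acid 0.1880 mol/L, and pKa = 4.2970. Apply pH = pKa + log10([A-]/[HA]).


ratio = [A-] / [HA] = 0.4200 / 0.1880 = 2.2340
log10(ratio) = 0.3491
pH = pKa + log10(ratio) = 4.2970 + 0.3491 = 4.6461


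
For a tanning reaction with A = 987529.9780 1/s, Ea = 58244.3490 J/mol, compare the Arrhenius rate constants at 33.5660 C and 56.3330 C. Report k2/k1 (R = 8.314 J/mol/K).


T1 = 33.5660 + 273.15 = 306.7160 K; T2 = 56.3330 + 273.15 = 329.4830 K
k1 = A * exp(-Ea/(R*T1)) = 987529.9780 * exp(-58244.3490/(8.314*306.7160)) = 1.1885e-04 1/s
k2 = A * exp(-Ea/(R*T2)) = 987529.9780 * exp(-58244.3490/(8.314*329.4830)) = 5.7602e-04 1/s
k2/k1 = 5.7602e-04 / 1.1885e-04 = 4.8465


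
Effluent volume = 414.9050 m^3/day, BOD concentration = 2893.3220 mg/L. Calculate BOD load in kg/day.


Formula: BOD_load = volume * conc / 1000
Substituting: BOD_load = 414.9050 * 2893.3220 / 1000
Result: 1200.4538 kg/day


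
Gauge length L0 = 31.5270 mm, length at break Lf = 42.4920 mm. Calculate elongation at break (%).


Formula: Elongation = (Lf - L0) / L0 * 100
Substituting: Elongation = (42.4920 - 31.5270) / 31.5270 * 100
Result: 34.7797 %


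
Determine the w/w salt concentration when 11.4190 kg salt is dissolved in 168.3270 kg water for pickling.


Formula: Conc = salt / (water + salt) * 100
Substituting: Conc = 11.4190 / (168.3270 + 11.4190) * 100
Result: 6.3529 %


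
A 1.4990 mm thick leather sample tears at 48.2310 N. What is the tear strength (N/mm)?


Formula: Tear strength = force / thickness
Substituting: Tear strength = 48.2310 / 1.4990
Result: 32.1755 N/mm


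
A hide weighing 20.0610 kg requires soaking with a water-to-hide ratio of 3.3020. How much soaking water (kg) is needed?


Formula: Water = hide_weight * ratio
Substituting: Water = 20.0610 * 3.3020
Result: 66.2414 kg


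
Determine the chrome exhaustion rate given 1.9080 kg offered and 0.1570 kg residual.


Formula: Uptake = (offered - residual) / offered * 100
Substituting: Uptake = (1.9080 - 0.1570) / 1.9080 * 100
Result: 91.7715 %


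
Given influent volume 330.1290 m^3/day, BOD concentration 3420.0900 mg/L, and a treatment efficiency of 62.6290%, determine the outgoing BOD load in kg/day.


Load_in = volume * conc / 1000 = 330.1290 * 3420.0900 / 1000 = 1129.0709 kg/day
Removed = Load_in * eff / 100 = 1129.0709 * 62.6290 / 100 = 707.1258 kg/day
Load_out = Load_in - Removed = 1129.0709 - 707.1258 = 421.9451 kg/day


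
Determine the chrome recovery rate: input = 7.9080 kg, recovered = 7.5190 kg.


Formula: Recovery = recovered / input * 100
Substituting: Recovery = 7.5190 / 7.9080 * 100
Result: 95.0809 %


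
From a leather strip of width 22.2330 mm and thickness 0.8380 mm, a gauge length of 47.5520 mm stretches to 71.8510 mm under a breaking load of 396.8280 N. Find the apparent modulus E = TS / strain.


TS = F / (w * t) = 396.8280 / (22.2330 * 0.8380) = 21.2990 N/mm^2
strain = (Lf - L0) / L0 = (71.8510 - 47.5520) / 47.5520 = 0.5110
E = TS / strain = 21.2990 / 0.5110 = 41.6812 N/mm^2


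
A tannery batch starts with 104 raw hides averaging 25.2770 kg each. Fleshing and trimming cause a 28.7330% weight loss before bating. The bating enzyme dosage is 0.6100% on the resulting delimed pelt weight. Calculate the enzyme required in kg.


Total_raw = N * avg_wt = 104 * 25.2770 = 2628.8080 kg
Substrate = Total_raw * (1 - loss/100) = 2628.8080 * (1 - 28.7330/100) = 1873.4726 kg
Enzyme = Substrate * pct / 100 = 1873.4726 * 0.6100 / 100 = 11.4282 kg


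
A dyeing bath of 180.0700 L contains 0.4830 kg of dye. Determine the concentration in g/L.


Formula: Conc = dye_mass(kg) / volume(L) * 1000
Substituting: Conc = 0.4830 / 180.0700 * 1000
Result: 2.6823 g/L


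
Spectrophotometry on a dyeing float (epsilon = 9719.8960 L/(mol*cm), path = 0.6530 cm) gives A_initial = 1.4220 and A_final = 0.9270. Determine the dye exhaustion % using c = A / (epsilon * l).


c_initial = A_i / (epsilon * l) = 1.4220 / (9719.8960 * 0.6530) = 2.2404e-04 mol/L
c_final = A_f / (epsilon * l) = 0.9270 / (9719.8960 * 0.6530) = 1.4605e-04 mol/L
Exhaustion = (c_initial - c_final) / c_initial * 100 = (2.2404e-04 - 1.4605e-04) / 2.2404e-04 * 100 = 34.8101 %


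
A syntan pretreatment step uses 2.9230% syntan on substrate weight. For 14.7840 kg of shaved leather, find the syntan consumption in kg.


Formula: Syntan = substrate * pct / 100
Substituting: Syntan = 14.7840 * 2.9230 / 100
Result: 0.4321 kg


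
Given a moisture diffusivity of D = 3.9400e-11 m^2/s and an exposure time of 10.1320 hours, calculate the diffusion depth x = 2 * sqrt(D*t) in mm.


t = 10.1320 hr * 3600 = 36475.2000 s
D * t = 3.9400e-11 * 36475.2000 = 1.4371e-06
x = 2 * sqrt(D*t) = 2 * sqrt(1.4371e-06) = 0.0023976 m = 2.3976 mm


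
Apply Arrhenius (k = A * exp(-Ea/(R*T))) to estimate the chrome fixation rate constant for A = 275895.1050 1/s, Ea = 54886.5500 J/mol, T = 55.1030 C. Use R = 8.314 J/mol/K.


T_K = T_C + 273.15 = 55.1030 + 273.15 = 328.2530 K
exponent = -Ea / (R * T_K) = -54886.5500 / (8.314 * 328.2530) = -20.1116
k = A * exp(exponent) = 275895.1050 * exp(-20.1116) = 5.0860e-04 1/s


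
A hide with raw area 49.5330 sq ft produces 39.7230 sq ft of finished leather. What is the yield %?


Formula: Yield = finished / raw * 100
Substituting: Yield = 39.7230 / 49.5330 * 100
Result: 80.1950 %


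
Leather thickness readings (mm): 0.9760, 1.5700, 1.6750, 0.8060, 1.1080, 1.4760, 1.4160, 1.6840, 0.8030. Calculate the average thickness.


Formula: Average = sum / n
Substituting: Average = 11.5140 / 9
Result: 1.2793 mm


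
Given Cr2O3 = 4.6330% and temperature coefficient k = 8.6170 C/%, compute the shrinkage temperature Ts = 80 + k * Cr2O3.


Formula: Ts = 80 + k * Cr2O3
Substituting: Ts = 80 + 8.6170 * 4.6330
Result: 119.9226 C


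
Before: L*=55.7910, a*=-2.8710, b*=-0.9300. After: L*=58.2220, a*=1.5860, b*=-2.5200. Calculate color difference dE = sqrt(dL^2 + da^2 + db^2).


dL = 2.4310, da = 4.4570, db = -1.5900
dE = sqrt(2.4310^2 + 4.4570^2 + (-1.5900)^2) = 5.3200


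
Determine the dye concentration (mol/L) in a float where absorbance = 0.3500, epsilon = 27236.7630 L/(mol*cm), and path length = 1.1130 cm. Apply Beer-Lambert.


Formula: c = A / (epsilon * l)
Substituting: c = 0.3500 / (27236.7630 * 1.1130)
Result: 1.1546e-05 mol/L


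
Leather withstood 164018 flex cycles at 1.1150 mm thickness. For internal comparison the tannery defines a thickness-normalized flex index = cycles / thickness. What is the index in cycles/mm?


Formula: Index = cycles / thickness
Substituting: Index = 164018 / 1.1150
Result: 147101.3453 cycles/mm


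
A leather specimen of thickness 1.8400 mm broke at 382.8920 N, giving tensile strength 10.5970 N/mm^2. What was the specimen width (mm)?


Formula: w = F / (TS * t)
Substituting: w = 382.8920 / (10.5970 * 1.8400)
Result: 19.6370 mm


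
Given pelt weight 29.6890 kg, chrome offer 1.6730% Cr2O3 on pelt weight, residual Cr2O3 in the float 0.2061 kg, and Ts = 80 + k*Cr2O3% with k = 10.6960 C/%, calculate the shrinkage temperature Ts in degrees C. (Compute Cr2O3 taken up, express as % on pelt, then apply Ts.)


Offered = pelt * offer_pct / 100 = 29.6890 * 1.6730 / 100 = 0.4967 kg
Uptake = offered - residual = 0.4967 - 0.2061 = 0.2906 kg
Cr2O3% on pelt = uptake / pelt * 100 = 0.2906 / 29.6890 * 100 = 0.9788 %
Ts = 80 + k * Cr2O3% = 80 + 10.6960 * 0.9788 = 90.4693 C


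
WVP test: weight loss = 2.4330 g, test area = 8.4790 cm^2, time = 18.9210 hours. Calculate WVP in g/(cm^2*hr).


Formula: WVP = loss / (area * time)
Substituting: WVP = 2.4330 / (8.4790 * 18.9210)
Result: 0.0151654 g/(cm^2*hr)


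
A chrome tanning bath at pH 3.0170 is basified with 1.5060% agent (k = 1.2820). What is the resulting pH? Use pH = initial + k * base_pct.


Formula: pH_final = pH_initial + k * base_pct
Substituting: pH_final = 3.0170 + 1.2820 * 1.5060
Result: 4.9477


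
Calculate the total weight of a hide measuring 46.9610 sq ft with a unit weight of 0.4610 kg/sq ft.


Formula: Weight = area * weight_per_sqft
Substituting: Weight = 46.9610 * 0.4610
Result: 21.6490 kg


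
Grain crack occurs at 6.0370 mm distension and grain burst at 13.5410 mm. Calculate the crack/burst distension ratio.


Formula: Ratio = crack / burst
Substituting: Ratio = 6.0370 / 13.5410
Result: 0.4458


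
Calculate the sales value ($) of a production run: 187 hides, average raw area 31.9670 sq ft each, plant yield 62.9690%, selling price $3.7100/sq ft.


Raw_total = N * avg_area = 187 * 31.9670 = 5977.8290 sq ft
Finished = Raw_total * yield / 100 = 5977.8290 * 62.9690 / 100 = 3764.1791 sq ft
Value = Finished * price = 3764.1791 * 3.7100 = 13965.1046 $


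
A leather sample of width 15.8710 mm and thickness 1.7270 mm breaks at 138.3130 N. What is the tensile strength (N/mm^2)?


Formula: TS = force / (width * thickness)
Substituting: TS = 138.3130 / (15.8710 * 1.7270)
Result: 5.0462 N/mm^2


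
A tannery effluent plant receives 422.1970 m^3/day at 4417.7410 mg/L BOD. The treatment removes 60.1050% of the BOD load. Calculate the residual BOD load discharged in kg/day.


Load_in = volume * conc / 1000 = 422.1970 * 4417.7410 / 1000 = 1865.1570 kg/day
Removed = Load_in * eff / 100 = 1865.1570 * 60.1050 / 100 = 1121.0526 kg/day
Load_out = Load_in - Removed = 1865.1570 - 1121.0526 = 744.1044 kg/day


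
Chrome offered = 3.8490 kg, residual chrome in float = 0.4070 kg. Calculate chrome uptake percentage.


Formula: Uptake = (offered - residual) / offered * 100
Substituting: Uptake = (3.8490 - 0.4070) / 3.8490 * 100
Result: 89.4258 %


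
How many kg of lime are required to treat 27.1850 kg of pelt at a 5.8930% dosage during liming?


Formula: Lime = substrate * pct / 100
Substituting: Lime = 27.1850 * 5.8930 / 100
Result: 1.6020 kg


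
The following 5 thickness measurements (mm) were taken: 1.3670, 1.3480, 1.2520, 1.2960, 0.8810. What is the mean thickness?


Formula: Average = sum / n
Substituting: Average = 6.1440 / 5
Result: 1.2288 mm


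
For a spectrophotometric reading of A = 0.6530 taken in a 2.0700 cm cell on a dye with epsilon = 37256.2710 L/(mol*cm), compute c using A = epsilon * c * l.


Formula: c = A / (epsilon * l)
Substituting: c = 0.6530 / (37256.2710 * 2.0700)
Result: 8.4673e-06 mol/L


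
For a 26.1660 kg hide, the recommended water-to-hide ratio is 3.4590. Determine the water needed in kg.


Formula: Water = hide_weight * ratio
Substituting: Water = 26.1660 * 3.4590
Result: 90.5082 kg


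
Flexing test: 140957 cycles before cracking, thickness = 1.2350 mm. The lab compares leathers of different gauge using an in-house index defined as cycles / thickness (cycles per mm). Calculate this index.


Formula: Index = cycles / thickness
Substituting: Index = 140957 / 1.2350
Result: 114135.2227 cycles/mm


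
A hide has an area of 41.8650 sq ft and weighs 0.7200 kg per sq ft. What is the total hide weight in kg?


Formula: Weight = area * weight_per_sqft
Substituting: Weight = 41.8650 * 0.7200
Result: 30.1428 kg


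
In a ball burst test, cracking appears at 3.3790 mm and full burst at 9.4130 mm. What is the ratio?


Formula: Ratio = crack / burst
Substituting: Ratio = 3.3790 / 9.4130
Result: 0.3590


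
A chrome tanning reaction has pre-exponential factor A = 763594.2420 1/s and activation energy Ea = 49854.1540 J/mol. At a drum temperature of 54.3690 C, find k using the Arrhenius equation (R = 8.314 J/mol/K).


T_K = T_C + 273.15 = 54.3690 + 273.15 = 327.5190 K
exponent = -Ea / (R * T_K) = -49854.1540 / (8.314 * 327.5190) = -18.3086
k = A * exp(exponent) = 763594.2420 * exp(-18.3086) = 0.0085417 1/s


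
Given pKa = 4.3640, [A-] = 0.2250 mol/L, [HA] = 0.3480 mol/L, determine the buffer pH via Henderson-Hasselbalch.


ratio = [A-] / [HA] = 0.2250 / 0.3480 = 0.6466
log10(ratio) = -0.1894
pH = pKa + log10(ratio) = 4.3640 - 0.1894 = 4.1746


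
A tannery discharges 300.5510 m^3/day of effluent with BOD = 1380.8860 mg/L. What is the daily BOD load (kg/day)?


Formula: BOD_load = volume * conc / 1000
Substituting: BOD_load = 300.5510 * 1380.8860 / 1000
Result: 415.0267 kg/day


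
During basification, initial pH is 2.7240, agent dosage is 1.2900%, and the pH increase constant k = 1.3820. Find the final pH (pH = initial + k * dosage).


Formula: pH_final = pH_initial + k * base_pct
Substituting: pH_final = 2.7240 + 1.3820 * 1.2900
Result: 4.5068


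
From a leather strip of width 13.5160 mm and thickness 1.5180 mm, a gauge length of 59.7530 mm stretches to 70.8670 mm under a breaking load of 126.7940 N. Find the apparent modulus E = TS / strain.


TS = F / (w * t) = 126.7940 / (13.5160 * 1.5180) = 6.1799 N/mm^2
strain = (Lf - L0) / L0 = (70.8670 - 59.7530) / 59.7530 = 0.1860
E = TS / strain = 6.1799 / 0.1860 = 33.2252 N/mm^2


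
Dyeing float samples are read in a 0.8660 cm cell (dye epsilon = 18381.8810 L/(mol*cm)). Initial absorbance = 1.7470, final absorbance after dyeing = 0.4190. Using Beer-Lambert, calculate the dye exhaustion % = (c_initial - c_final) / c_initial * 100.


c_initial = A_i / (epsilon * l) = 1.7470 / (18381.8810 * 0.8660) = 1.0975e-04 mol/L
c_final = A_f / (epsilon * l) = 0.4190 / (18381.8810 * 0.8660) = 2.6321e-05 mol/L
Exhaustion = (c_initial - c_final) / c_initial * 100 = (1.0975e-04 - 2.6321e-05) / 1.0975e-04 * 100 = 76.0160 %


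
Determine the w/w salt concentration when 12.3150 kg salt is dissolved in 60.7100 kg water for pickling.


Formula: Conc = salt / (water + salt) * 100
Substituting: Conc = 12.3150 / (60.7100 + 12.3150) * 100
Result: 16.8641 %


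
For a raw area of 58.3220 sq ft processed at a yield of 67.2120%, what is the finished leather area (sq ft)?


Formula: finished = raw * yield / 100
Substituting: finished = 58.3220 * 67.2120 / 100
Result: 39.1994 sq ft


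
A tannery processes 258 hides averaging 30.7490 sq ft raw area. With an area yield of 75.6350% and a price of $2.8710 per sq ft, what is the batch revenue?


Raw_total = N * avg_area = 258 * 30.7490 = 7933.2420 sq ft
Finished = Raw_total * yield / 100 = 7933.2420 * 75.6350 / 100 = 6000.3076 sq ft
Value = Finished * price = 6000.3076 * 2.8710 = 17226.8831 $


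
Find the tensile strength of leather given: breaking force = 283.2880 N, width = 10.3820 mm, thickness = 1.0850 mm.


Formula: TS = force / (width * thickness)
Substituting: TS = 283.2880 / (10.3820 * 1.0850)
Result: 25.1488 N/mm^2


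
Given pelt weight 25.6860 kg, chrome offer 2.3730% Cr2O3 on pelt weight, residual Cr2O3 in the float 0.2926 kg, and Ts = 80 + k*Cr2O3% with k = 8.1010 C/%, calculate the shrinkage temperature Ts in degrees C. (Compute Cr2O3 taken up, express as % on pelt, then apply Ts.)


Offered = pelt * offer_pct / 100 = 25.6860 * 2.3730 / 100 = 0.6095 kg
Uptake = offered - residual = 0.6095 - 0.2926 = 0.3169 kg
Cr2O3% on pelt = uptake / pelt * 100 = 0.3169 / 25.6860 * 100 = 1.2339 %
Ts = 80 + k * Cr2O3% = 80 + 8.1010 * 1.2339 = 89.9955 C


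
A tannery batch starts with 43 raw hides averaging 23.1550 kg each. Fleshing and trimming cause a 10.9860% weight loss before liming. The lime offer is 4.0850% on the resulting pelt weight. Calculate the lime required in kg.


Total_raw = N * avg_wt = 43 * 23.1550 = 995.6650 kg
Substrate = Total_raw * (1 - loss/100) = 995.6650 * (1 - 10.9860/100) = 886.2812 kg
Lime = Substrate * pct / 100 = 886.2812 * 4.0850 / 100 = 36.2046 kg


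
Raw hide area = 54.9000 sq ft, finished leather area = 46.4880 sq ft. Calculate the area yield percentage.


Formula: Yield = finished / raw * 100
Substituting: Yield = 46.4880 / 54.9000 * 100
Result: 84.6776 %


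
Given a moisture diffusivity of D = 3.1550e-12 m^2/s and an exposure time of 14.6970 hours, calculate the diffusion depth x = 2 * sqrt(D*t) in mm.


t = 14.6970 hr * 3600 = 52909.2000 s
D * t = 3.1550e-12 * 52909.2000 = 1.6693e-07
x = 2 * sqrt(D*t) = 2 * sqrt(1.6693e-07) = 8.1714e-04 m = 0.8171 mm


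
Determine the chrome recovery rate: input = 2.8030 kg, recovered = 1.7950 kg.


Formula: Recovery = recovered / input * 100
Substituting: Recovery = 1.7950 / 2.8030 * 100
Result: 64.0385 %


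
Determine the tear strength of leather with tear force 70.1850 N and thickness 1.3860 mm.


Formula: Tear strength = force / thickness
Substituting: Tear strength = 70.1850 / 1.3860
Result: 50.6385 N/mm


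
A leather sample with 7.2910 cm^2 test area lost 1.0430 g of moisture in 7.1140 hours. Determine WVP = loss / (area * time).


Formula: WVP = loss / (area * time)
Substituting: WVP = 1.0430 / (7.2910 * 7.1140)
Result: 0.0201087 g/(cm^2*hr)


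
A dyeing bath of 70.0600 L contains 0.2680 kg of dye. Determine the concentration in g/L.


Formula: Conc = dye_mass(kg) / volume(L) * 1000
Substituting: Conc = 0.2680 / 70.0600 * 1000
Result: 3.8253 g/L


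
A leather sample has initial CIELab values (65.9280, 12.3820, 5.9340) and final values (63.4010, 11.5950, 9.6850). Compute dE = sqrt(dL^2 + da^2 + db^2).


dL = -2.5270, da = -0.7870, db = 3.7510
dE = sqrt((-2.5270)^2 + (-0.7870)^2 + 3.7510^2) = 4.5908


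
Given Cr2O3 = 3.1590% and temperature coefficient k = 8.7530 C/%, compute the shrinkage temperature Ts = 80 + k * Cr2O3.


Formula: Ts = 80 + k * Cr2O3
Substituting: Ts = 80 + 8.7530 * 3.1590
Result: 107.6507 C


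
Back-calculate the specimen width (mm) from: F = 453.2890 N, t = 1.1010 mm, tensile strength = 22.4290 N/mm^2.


Formula: w = F / (TS * t)
Substituting: w = 453.2890 / (22.4290 * 1.1010)
Result: 18.3560 mm


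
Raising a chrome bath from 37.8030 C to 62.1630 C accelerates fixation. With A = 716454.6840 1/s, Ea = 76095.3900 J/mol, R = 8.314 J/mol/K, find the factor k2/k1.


T1 = 37.8030 + 273.15 = 310.9530 K; T2 = 62.1630 + 273.15 = 335.3130 K
k1 = A * exp(-Ea/(R*T1)) = 716454.6840 * exp(-76095.3900/(8.314*310.9530)) = 1.1804e-07 1/s
k2 = A * exp(-Ea/(R*T2)) = 716454.6840 * exp(-76095.3900/(8.314*335.3130)) = 1.0016e-06 1/s
k2/k1 = 1.0016e-06 / 1.1804e-07 = 8.4855


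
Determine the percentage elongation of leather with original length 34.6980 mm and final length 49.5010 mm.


Formula: Elongation = (Lf - L0) / L0 * 100
Substituting: Elongation = (49.5010 - 34.6980) / 34.6980 * 100
Result: 42.6624 %


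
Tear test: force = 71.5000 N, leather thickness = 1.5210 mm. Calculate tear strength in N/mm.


Formula: Tear strength = force / thickness
Substituting: Tear strength = 71.5000 / 1.5210
Result: 47.0085 N/mm


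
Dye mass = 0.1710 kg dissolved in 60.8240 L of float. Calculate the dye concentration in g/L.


Formula: Conc = dye_mass(kg) / volume(L) * 1000
Substituting: Conc = 0.1710 / 60.8240 * 1000
Result: 2.8114 g/L


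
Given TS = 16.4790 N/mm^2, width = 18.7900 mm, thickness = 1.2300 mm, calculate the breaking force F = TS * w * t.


Formula: F = TS * w * t
Substituting: F = 16.4790 * 18.7900 * 1.2300
Result: 380.8577 N


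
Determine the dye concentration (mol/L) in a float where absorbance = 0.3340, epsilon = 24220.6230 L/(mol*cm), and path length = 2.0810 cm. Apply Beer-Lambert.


Formula: c = A / (epsilon * l)
Substituting: c = 0.3340 / (24220.6230 * 2.0810)
Result: 6.6266e-06 mol/L


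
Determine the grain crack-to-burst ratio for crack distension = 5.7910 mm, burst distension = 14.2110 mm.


Formula: Ratio = crack / burst
Substituting: Ratio = 5.7910 / 14.2110
Result: 0.4075


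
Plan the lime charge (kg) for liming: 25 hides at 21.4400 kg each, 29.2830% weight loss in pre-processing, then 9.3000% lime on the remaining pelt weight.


Total_raw = N * avg_wt = 25 * 21.4400 = 536.0000 kg
Substrate = Total_raw * (1 - loss/100) = 536.0000 * (1 - 29.2830/100) = 379.0431 kg
Lime = Substrate * pct / 100 = 379.0431 * 9.3000 / 100 = 35.2510 kg


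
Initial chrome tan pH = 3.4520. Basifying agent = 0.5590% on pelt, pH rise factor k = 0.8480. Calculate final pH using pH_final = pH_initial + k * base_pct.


Formula: pH_final = pH_initial + k * base_pct
Substituting: pH_final = 3.4520 + 0.8480 * 0.5590
Result: 3.9260


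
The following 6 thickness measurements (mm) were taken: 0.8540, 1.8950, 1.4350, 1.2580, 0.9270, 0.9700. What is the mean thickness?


Formula: Average = sum / n
Substituting: Average = 7.3390 / 6
Result: 1.2232 mm


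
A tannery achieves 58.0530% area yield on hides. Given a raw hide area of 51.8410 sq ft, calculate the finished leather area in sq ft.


Formula: finished = raw * yield / 100
Substituting: finished = 51.8410 * 58.0530 / 100
Result: 30.0953 sq ft


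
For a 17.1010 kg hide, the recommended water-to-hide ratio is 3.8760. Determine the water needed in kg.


Formula: Water = hide_weight * ratio
Substituting: Water = 17.1010 * 3.8760
Result: 66.2835 kg


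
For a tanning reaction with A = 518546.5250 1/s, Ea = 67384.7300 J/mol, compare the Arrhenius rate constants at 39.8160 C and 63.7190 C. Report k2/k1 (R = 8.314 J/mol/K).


T1 = 39.8160 + 273.15 = 312.9660 K; T2 = 63.7190 + 273.15 = 336.8690 K
k1 = A * exp(-Ea/(R*T1)) = 518546.5250 * exp(-67384.7300/(8.314*312.9660)) = 2.9359e-06 1/s
k2 = A * exp(-Ea/(R*T2)) = 518546.5250 * exp(-67384.7300/(8.314*336.8690)) = 1.8441e-05 1/s
k2/k1 = 1.8441e-05 / 2.9359e-06 = 6.2813


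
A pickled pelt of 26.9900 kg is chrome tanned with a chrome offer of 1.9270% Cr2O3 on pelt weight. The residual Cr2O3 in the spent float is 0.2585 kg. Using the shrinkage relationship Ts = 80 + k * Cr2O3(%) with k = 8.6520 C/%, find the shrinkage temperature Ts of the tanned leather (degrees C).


Offered = pelt * offer_pct / 100 = 26.9900 * 1.9270 / 100 = 0.5201 kg
Uptake = offered - residual = 0.5201 - 0.2585 = 0.2616 kg
Cr2O3% on pelt = uptake / pelt * 100 = 0.2616 / 26.9900 * 100 = 0.9692 %
Ts = 80 + k * Cr2O3% = 80 + 8.6520 * 0.9692 = 88.3858 C


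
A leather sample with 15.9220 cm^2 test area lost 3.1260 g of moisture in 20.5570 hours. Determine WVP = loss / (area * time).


Formula: WVP = loss / (area * time)
Substituting: WVP = 3.1260 / (15.9220 * 20.5570)
Result: 0.00955062 g/(cm^2*hr)


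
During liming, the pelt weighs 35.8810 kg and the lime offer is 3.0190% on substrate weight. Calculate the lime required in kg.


Formula: Lime = substrate * pct / 100
Substituting: Lime = 35.8810 * 3.0190 / 100
Result: 1.0832 kg


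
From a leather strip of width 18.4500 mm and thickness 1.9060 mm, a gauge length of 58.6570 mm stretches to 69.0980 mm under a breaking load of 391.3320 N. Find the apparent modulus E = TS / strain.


TS = F / (w * t) = 391.3320 / (18.4500 * 1.9060) = 11.1282 N/mm^2
strain = (Lf - L0) / L0 = (69.0980 - 58.6570) / 58.6570 = 0.1780
E = TS / strain = 11.1282 / 0.1780 = 62.5178 N/mm^2


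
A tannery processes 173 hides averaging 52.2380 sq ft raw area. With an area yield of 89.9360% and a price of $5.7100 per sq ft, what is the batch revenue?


Raw_total = N * avg_area = 173 * 52.2380 = 9037.1740 sq ft
Finished = Raw_total * yield / 100 = 9037.1740 * 89.9360 / 100 = 8127.6728 sq ft
Value = Finished * price = 8127.6728 * 5.7100 = 46409.0117 $


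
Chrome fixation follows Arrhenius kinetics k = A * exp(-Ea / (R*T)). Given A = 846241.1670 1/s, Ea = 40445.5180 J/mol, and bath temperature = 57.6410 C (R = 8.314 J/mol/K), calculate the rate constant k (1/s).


T_K = T_C + 273.15 = 57.6410 + 273.15 = 330.7910 K
exponent = -Ea / (R * T_K) = -40445.5180 / (8.314 * 330.7910) = -14.7064
k = A * exp(exponent) = 846241.1670 * exp(-14.7064) = 0.3472 1/s


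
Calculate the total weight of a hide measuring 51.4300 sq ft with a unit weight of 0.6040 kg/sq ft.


Formula: Weight = area * weight_per_sqft
Substituting: Weight = 51.4300 * 0.6040
Result: 31.0637 kg


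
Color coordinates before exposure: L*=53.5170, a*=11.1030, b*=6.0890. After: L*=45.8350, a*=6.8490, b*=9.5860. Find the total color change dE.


dL = -7.6820, da = -4.2540, db = 3.4970
dE = sqrt((-7.6820)^2 + (-4.2540)^2 + 3.4970^2) = 9.4519


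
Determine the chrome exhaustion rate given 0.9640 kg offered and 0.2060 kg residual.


Formula: Uptake = (offered - residual) / offered * 100
Substituting: Uptake = (0.9640 - 0.2060) / 0.9640 * 100
Result: 78.6307 %


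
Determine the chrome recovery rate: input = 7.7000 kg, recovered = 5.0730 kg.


Formula: Recovery = recovered / input * 100
Substituting: Recovery = 5.0730 / 7.7000 * 100
Result: 65.8831 %


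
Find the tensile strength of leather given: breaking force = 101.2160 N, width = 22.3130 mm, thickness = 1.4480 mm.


Formula: TS = force / (width * thickness)
Substituting: TS = 101.2160 / (22.3130 * 1.4480)
Result: 3.1327 N/mm^2


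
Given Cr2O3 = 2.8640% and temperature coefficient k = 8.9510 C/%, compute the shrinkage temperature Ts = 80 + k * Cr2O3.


Formula: Ts = 80 + k * Cr2O3
Substituting: Ts = 80 + 8.9510 * 2.8640
Result: 105.6357 C


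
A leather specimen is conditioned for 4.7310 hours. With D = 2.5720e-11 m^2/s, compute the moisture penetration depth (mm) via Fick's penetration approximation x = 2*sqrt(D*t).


t = 4.7310 hr * 3600 = 17031.6000 s
D * t = 2.5720e-11 * 17031.6000 = 4.3805e-07
x = 2 * sqrt(D*t) = 2 * sqrt(4.3805e-07) = 0.00132371 m = 1.3237 mm


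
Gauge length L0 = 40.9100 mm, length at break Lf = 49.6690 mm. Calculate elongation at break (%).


Formula: Elongation = (Lf - L0) / L0 * 100
Substituting: Elongation = (49.6690 - 40.9100) / 40.9100 * 100
Result: 21.4104 %


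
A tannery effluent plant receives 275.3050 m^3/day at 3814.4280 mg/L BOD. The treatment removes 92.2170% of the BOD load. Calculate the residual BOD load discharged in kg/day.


Load_in = volume * conc / 1000 = 275.3050 * 3814.4280 / 1000 = 1050.1311 kg/day
Removed = Load_in * eff / 100 = 1050.1311 * 92.2170 / 100 = 968.3994 kg/day
Load_out = Load_in - Removed = 1050.1311 - 968.3994 = 81.7317 kg/day


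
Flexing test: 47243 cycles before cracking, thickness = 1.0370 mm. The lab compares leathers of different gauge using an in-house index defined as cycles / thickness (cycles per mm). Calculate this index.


Formula: Index = cycles / thickness
Substituting: Index = 47243 / 1.0370
Result: 45557.3770 cycles/mm


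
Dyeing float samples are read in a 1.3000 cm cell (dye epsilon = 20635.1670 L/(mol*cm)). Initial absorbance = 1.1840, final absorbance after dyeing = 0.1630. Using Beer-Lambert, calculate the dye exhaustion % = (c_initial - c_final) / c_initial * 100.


c_initial = A_i / (epsilon * l) = 1.1840 / (20635.1670 * 1.3000) = 4.4137e-05 mol/L
c_final = A_f / (epsilon * l) = 0.1630 / (20635.1670 * 1.3000) = 6.0763e-06 mol/L
Exhaustion = (c_initial - c_final) / c_initial * 100 = (4.4137e-05 - 6.0763e-06) / 4.4137e-05 * 100 = 86.2331 %


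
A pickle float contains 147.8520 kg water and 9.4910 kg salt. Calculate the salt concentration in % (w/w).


Formula: Conc = salt / (water + salt) * 100
Substituting: Conc = 9.4910 / (147.8520 + 9.4910) * 100
Result: 6.0320 %


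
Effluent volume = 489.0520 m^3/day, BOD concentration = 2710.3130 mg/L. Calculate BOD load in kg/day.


Formula: BOD_load = volume * conc / 1000
Substituting: BOD_load = 489.0520 * 2710.3130 / 1000
Result: 1325.4840 kg/day


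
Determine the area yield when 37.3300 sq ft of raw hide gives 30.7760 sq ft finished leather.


Formula: Yield = finished / raw * 100
Substituting: Yield = 30.7760 / 37.3300 * 100
Result: 82.4431 %


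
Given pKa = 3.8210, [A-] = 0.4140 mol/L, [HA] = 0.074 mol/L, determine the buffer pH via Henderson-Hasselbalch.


ratio = [A-] / [HA] = 0.4140 / 0.074 = 5.5946
log10(ratio) = 0.7478
pH = pKa + log10(ratio) = 3.8210 + 0.7478 = 4.5688


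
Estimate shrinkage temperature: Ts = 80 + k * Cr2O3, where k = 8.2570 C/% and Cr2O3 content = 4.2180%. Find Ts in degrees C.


Formula: Ts = 80 + k * Cr2O3
Substituting: Ts = 80 + 8.2570 * 4.2180
Result: 114.8280 C


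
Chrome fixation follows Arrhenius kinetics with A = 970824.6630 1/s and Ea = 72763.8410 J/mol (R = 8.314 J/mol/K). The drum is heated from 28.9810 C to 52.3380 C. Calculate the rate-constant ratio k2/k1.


T1 = 28.9810 + 273.15 = 302.1310 K; T2 = 52.3380 + 273.15 = 325.4880 K
k1 = A * exp(-Ea/(R*T1)) = 970824.6630 * exp(-72763.8410/(8.314*302.1310)) = 2.5511e-07 1/s
k2 = A * exp(-Ea/(R*T2)) = 970824.6630 * exp(-72763.8410/(8.314*325.4880)) = 2.0394e-06 1/s
k2/k1 = 2.0394e-06 / 2.5511e-07 = 7.9941


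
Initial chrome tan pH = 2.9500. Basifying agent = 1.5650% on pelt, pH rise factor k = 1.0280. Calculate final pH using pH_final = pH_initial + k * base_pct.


Formula: pH_final = pH_initial + k * base_pct
Substituting: pH_final = 2.9500 + 1.0280 * 1.5650
Result: 4.5588


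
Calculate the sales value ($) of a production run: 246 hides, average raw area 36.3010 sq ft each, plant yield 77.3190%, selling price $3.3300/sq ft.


Raw_total = N * avg_area = 246 * 36.3010 = 8930.0460 sq ft
Finished = Raw_total * yield / 100 = 8930.0460 * 77.3190 / 100 = 6904.6223 sq ft
Value = Finished * price = 6904.6223 * 3.3300 = 22992.3921 $


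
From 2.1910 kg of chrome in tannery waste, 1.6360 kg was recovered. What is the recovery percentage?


Formula: Recovery = recovered / input * 100
Substituting: Recovery = 1.6360 / 2.1910 * 100
Result: 74.6691 %


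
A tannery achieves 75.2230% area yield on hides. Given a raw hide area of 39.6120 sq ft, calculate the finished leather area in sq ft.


Formula: finished = raw * yield / 100
Substituting: finished = 39.6120 * 75.2230 / 100
Result: 29.7973 sq ft


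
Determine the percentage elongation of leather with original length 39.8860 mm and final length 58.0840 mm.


Formula: Elongation = (Lf - L0) / L0 * 100
Substituting: Elongation = (58.0840 - 39.8860) / 39.8860 * 100
Result: 45.6250 %


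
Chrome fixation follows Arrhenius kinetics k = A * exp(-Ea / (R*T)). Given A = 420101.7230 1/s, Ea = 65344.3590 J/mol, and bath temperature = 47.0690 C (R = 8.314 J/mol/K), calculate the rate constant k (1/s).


T_K = T_C + 273.15 = 47.0690 + 273.15 = 320.2190 K
exponent = -Ea / (R * T_K) = -65344.3590 / (8.314 * 320.2190) = -24.5443
k = A * exp(exponent) = 420101.7230 * exp(-24.5443) = 9.2022e-06 1/s


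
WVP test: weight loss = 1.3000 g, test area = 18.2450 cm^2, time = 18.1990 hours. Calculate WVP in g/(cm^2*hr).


Formula: WVP = loss / (area * time)
Substituting: WVP = 1.3000 / (18.2450 * 18.1990)
Result: 0.00391518 g/(cm^2*hr)


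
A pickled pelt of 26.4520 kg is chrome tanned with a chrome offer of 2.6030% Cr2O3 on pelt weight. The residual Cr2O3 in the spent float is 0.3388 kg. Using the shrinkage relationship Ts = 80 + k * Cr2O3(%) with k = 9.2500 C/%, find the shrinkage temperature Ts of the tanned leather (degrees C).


Offered = pelt * offer_pct / 100 = 26.4520 * 2.6030 / 100 = 0.6885 kg
Uptake = offered - residual = 0.6885 - 0.3388 = 0.3497 kg
Cr2O3% on pelt = uptake / pelt * 100 = 0.3497 / 26.4520 * 100 = 1.3222 %
Ts = 80 + k * Cr2O3% = 80 + 9.2500 * 1.3222 = 92.2303 C


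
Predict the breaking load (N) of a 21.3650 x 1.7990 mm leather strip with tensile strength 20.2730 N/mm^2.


Formula: F = TS * w * t
Substituting: F = 20.2730 * 21.3650 * 1.7990
Result: 779.2056 N


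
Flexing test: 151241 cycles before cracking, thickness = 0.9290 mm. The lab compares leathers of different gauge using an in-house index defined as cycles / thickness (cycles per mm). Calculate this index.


Formula: Index = cycles / thickness
Substituting: Index = 151241 / 0.9290
Result: 162799.7847 cycles/mm


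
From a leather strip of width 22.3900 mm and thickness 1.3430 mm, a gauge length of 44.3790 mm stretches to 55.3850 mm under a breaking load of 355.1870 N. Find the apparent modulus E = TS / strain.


TS = F / (w * t) = 355.1870 / (22.3900 * 1.3430) = 11.8121 N/mm^2
strain = (Lf - L0) / L0 = (55.3850 - 44.3790) / 44.3790 = 0.2480
E = TS / strain = 11.8121 / 0.2480 = 47.6294 N/mm^2


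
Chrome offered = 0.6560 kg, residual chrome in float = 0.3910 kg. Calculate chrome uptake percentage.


Formula: Uptake = (offered - residual) / offered * 100
Substituting: Uptake = (0.6560 - 0.3910) / 0.6560 * 100
Result: 40.3963 %


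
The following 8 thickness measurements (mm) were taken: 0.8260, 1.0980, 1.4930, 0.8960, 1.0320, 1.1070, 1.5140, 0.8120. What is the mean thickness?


Formula: Average = sum / n
Substituting: Average = 8.7780 / 8
Result: 1.0973 mm


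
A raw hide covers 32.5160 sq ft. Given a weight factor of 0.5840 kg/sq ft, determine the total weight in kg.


Formula: Weight = area * weight_per_sqft
Substituting: Weight = 32.5160 * 0.5840
Result: 18.9893 kg


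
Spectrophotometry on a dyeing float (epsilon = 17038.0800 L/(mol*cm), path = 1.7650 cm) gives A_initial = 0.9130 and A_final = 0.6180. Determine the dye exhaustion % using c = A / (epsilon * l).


c_initial = A_i / (epsilon * l) = 0.9130 / (17038.0800 * 1.7650) = 3.0360e-05 mol/L
c_final = A_f / (epsilon * l) = 0.6180 / (17038.0800 * 1.7650) = 2.0551e-05 mol/L
Exhaustion = (c_initial - c_final) / c_initial * 100 = (3.0360e-05 - 2.0551e-05) / 3.0360e-05 * 100 = 32.3111 %


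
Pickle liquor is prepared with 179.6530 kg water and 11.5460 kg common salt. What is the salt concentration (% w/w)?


Formula: Conc = salt / (water + salt) * 100
Substituting: Conc = 11.5460 / (179.6530 + 11.5460) * 100
Result: 6.0387 %


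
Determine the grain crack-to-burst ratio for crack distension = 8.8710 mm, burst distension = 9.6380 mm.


Formula: Ratio = crack / burst
Substituting: Ratio = 8.8710 / 9.6380
Result: 0.9204


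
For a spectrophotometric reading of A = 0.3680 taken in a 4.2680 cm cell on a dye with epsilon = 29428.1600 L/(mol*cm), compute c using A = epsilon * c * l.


Formula: c = A / (epsilon * l)
Substituting: c = 0.3680 / (29428.1600 * 4.2680)
Result: 2.9300e-06 mol/L


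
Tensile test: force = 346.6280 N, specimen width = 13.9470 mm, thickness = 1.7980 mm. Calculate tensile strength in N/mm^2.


Formula: TS = force / (width * thickness)
Substituting: TS = 346.6280 / (13.9470 * 1.7980)
Result: 13.8227 N/mm^2


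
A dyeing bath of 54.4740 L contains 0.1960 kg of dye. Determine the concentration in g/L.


Formula: Conc = dye_mass(kg) / volume(L) * 1000
Substituting: Conc = 0.1960 / 54.4740 * 1000
Result: 3.5980 g/L


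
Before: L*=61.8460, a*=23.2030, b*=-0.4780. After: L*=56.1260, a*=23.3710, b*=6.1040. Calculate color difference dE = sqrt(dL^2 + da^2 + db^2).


dL = -5.7200, da = 0.1680, db = 6.5820
dE = sqrt((-5.7200)^2 + 0.1680^2 + 6.5820^2) = 8.7218


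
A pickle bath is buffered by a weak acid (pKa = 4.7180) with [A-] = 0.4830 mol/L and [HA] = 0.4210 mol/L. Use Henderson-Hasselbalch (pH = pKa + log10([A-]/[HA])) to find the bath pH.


ratio = [A-] / [HA] = 0.4830 / 0.4210 = 1.1473
log10(ratio) = 0.059665
pH = pKa + log10(ratio) = 4.7180 + 0.059665 = 4.7777


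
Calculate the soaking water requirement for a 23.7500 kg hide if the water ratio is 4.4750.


Formula: Water = hide_weight * ratio
Substituting: Water = 23.7500 * 4.4750
Result: 106.2812 kg


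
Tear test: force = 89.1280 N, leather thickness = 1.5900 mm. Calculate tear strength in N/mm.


Formula: Tear strength = force / thickness
Substituting: Tear strength = 89.1280 / 1.5900
Result: 56.0553 N/mm


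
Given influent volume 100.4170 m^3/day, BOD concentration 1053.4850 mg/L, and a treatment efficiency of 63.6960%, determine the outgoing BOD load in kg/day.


Load_in = volume * conc / 1000 = 100.4170 * 1053.4850 / 1000 = 105.7878 kg/day
Removed = Load_in * eff / 100 = 105.7878 * 63.6960 / 100 = 67.3826 kg/day
Load_out = Load_in - Removed = 105.7878 - 67.3826 = 38.4052 kg/day


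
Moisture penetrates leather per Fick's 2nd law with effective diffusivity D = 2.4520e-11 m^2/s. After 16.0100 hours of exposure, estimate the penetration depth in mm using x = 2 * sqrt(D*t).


t = 16.0100 hr * 3600 = 57636.0000 s
D * t = 2.4520e-11 * 57636.0000 = 1.4132e-06
x = 2 * sqrt(D*t) = 2 * sqrt(1.4132e-06) = 0.00237759 m = 2.3776 mm


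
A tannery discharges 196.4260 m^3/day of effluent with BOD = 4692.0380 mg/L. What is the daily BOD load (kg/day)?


Formula: BOD_load = volume * conc / 1000
Substituting: BOD_load = 196.4260 * 4692.0380 / 1000
Result: 921.6383 kg/day


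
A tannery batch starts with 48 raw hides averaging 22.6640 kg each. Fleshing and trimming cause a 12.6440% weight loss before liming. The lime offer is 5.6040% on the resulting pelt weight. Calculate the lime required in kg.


Total_raw = N * avg_wt = 48 * 22.6640 = 1087.8720 kg
Substrate = Total_raw * (1 - loss/100) = 1087.8720 * (1 - 12.6440/100) = 950.3215 kg
Lime = Substrate * pct / 100 = 950.3215 * 5.6040 / 100 = 53.2560 kg


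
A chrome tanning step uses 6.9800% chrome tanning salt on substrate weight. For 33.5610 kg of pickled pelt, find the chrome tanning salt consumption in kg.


Formula: Chrome = substrate * pct / 100
Substituting: Chrome = 33.5610 * 6.9800 / 100
Result: 2.3426 kg


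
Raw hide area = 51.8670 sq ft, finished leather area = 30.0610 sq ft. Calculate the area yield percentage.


Formula: Yield = finished / raw * 100
Substituting: Yield = 30.0610 / 51.8670 * 100
Result: 57.9579 %


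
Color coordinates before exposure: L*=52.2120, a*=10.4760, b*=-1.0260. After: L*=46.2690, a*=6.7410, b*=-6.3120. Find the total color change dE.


dL = -5.9430, da = -3.7350, db = -5.2860
dE = sqrt((-5.9430)^2 + (-3.7350)^2 + (-5.2860)^2) = 8.7870


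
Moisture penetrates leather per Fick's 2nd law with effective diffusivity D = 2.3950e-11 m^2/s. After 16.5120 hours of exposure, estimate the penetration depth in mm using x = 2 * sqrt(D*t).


t = 16.5120 hr * 3600 = 59443.2000 s
D * t = 2.3950e-11 * 59443.2000 = 1.4237e-06
x = 2 * sqrt(D*t) = 2 * sqrt(1.4237e-06) = 0.00238635 m = 2.3863 mm


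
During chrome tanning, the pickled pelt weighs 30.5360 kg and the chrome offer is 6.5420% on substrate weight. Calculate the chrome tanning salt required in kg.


Formula: Chrome = substrate * pct / 100
Substituting: Chrome = 30.5360 * 6.5420 / 100
Result: 1.9977 kg


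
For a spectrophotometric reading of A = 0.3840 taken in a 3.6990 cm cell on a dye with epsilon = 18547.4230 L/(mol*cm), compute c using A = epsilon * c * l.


Formula: c = A / (epsilon * l)
Substituting: c = 0.3840 / (18547.4230 * 3.6990)
Result: 5.5971e-06 mol/L


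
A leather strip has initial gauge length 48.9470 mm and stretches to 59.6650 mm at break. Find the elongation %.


Formula: Elongation = (Lf - L0) / L0 * 100
Substituting: Elongation = (59.6650 - 48.9470) / 48.9470 * 100
Result: 21.8972 %


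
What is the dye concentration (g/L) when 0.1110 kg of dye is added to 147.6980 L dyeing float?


Formula: Conc = dye_mass(kg) / volume(L) * 1000
Substituting: Conc = 0.1110 / 147.6980 * 1000
Result: 0.7515 g/L


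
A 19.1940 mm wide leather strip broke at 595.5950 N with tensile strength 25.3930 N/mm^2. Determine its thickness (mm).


Formula: t = F / (TS * w)
Substituting: t = 595.5950 / (25.3930 * 19.1940)
Result: 1.2220 mm


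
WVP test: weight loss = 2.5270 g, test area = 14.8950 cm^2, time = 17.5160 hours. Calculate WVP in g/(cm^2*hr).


Formula: WVP = loss / (area * time)
Substituting: WVP = 2.5270 / (14.8950 * 17.5160)
Result: 0.00968567 g/(cm^2*hr)


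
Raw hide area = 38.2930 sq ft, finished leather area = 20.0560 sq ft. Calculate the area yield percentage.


Formula: Yield = finished / raw * 100
Substituting: Yield = 20.0560 / 38.2930 * 100
Result: 52.3751 %


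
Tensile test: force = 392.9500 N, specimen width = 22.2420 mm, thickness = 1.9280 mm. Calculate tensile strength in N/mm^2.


Formula: TS = force / (width * thickness)
Substituting: TS = 392.9500 / (22.2420 * 1.9280)
Result: 9.1634 N/mm^2
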